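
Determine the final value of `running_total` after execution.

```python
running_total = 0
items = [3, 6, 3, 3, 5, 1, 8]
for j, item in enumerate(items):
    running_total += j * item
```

Let's trace through this code step by step.

Initialize: running_total = 0
Initialize: items = [3, 6, 3, 3, 5, 1, 8]
Entering loop: for j, item in enumerate(items):

After execution: running_total = 94
94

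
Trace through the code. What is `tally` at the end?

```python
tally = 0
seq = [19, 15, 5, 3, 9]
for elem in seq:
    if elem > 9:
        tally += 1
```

Let's trace through this code step by step.

Initialize: tally = 0
Initialize: seq = [19, 15, 5, 3, 9]
Entering loop: for elem in seq:

After execution: tally = 2
2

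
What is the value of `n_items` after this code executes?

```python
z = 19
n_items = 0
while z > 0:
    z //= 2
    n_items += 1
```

Let's trace through this code step by step.

Initialize: z = 19
Initialize: n_items = 0
Entering loop: while z > 0:

After execution: n_items = 5
5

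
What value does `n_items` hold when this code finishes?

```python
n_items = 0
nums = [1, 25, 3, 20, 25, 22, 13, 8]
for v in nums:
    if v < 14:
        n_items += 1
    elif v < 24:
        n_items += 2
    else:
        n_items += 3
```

Let's trace through this code step by step.

Initialize: n_items = 0
Initialize: nums = [1, 25, 3, 20, 25, 22, 13, 8]
Entering loop: for v in nums:

After execution: n_items = 14
14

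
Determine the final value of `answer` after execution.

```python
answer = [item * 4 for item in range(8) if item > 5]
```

Let's trace through this code step by step.

Initialize: answer = [item * 4 for item in range(8) if item > 5]

After execution: answer = [24, 28]
[24, 28]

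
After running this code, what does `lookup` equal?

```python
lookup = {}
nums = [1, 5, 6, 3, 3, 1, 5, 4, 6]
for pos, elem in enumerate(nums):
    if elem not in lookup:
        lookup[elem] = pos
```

Let's trace through this code step by step.

Initialize: lookup = {}
Initialize: nums = [1, 5, 6, 3, 3, 1, 5, 4, 6]
Entering loop: for pos, elem in enumerate(nums):

After execution: lookup = {1: 0, 5: 1, 6: 2, 3: 3, 4: 7}
{1: 0, 5: 1, 6: 2, 3: 3, 4: 7}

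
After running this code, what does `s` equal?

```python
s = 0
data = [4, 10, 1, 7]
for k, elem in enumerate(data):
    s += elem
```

Let's trace through this code step by step.

Initialize: s = 0
Initialize: data = [4, 10, 1, 7]
Entering loop: for k, elem in enumerate(data):

After execution: s = 22
22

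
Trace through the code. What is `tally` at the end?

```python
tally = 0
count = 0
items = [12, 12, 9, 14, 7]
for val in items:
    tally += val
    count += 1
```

Let's trace through this code step by step.

Initialize: tally = 0
Initialize: count = 0
Initialize: items = [12, 12, 9, 14, 7]
Entering loop: for val in items:

After execution: tally = 54
54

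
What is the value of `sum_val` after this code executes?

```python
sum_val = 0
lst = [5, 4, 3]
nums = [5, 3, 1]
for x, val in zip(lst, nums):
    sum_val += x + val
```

Let's trace through this code step by step.

Initialize: sum_val = 0
Initialize: lst = [5, 4, 3]
Initialize: nums = [5, 3, 1]
Entering loop: for x, val in zip(lst, nums):

After execution: sum_val = 21
21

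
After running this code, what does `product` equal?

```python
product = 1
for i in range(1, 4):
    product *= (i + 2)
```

Let's trace through this code step by step.

Initialize: product = 1
Entering loop: for i in range(1, 4):

After execution: product = 60
60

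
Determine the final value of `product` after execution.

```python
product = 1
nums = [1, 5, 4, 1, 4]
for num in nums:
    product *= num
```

Let's trace through this code step by step.

Initialize: product = 1
Initialize: nums = [1, 5, 4, 1, 4]
Entering loop: for num in nums:

After execution: product = 80
80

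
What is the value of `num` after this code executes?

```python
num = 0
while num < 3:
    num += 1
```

Let's trace through this code step by step.

Initialize: num = 0
Entering loop: while num < 3:

After execution: num = 3
3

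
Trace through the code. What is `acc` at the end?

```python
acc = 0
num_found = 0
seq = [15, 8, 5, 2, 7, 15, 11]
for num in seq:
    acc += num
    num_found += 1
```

Let's trace through this code step by step.

Initialize: acc = 0
Initialize: num_found = 0
Initialize: seq = [15, 8, 5, 2, 7, 15, 11]
Entering loop: for num in seq:

After execution: acc = 63
63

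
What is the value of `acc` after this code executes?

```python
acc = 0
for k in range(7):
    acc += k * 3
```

Let's trace through this code step by step.

Initialize: acc = 0
Entering loop: for k in range(7):

After execution: acc = 63
63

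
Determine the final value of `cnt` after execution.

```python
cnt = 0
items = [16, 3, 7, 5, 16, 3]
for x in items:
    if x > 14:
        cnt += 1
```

Let's trace through this code step by step.

Initialize: cnt = 0
Initialize: items = [16, 3, 7, 5, 16, 3]
Entering loop: for x in items:

After execution: cnt = 2
2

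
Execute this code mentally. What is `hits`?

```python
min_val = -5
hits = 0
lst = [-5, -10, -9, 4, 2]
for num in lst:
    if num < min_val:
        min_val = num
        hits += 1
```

Let's trace through this code step by step.

Initialize: min_val = -5
Initialize: hits = 0
Initialize: lst = [-5, -10, -9, 4, 2]
Entering loop: for num in lst:

After execution: hits = 1
1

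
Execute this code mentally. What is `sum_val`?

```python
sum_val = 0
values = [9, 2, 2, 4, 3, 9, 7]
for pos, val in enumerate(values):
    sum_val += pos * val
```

Let's trace through this code step by step.

Initialize: sum_val = 0
Initialize: values = [9, 2, 2, 4, 3, 9, 7]
Entering loop: for pos, val in enumerate(values):

After execution: sum_val = 117
117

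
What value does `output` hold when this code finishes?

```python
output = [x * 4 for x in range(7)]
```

Let's trace through this code step by step.

Initialize: output = [x * 4 for x in range(7)]

After execution: output = [0, 4, 8, 12, 16, 20, 24]
[0, 4, 8, 12, 16, 20, 24]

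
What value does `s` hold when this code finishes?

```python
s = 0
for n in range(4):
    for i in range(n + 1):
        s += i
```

Let's trace through this code step by step.

Initialize: s = 0
Entering loop: for n in range(4):

After execution: s = 10
10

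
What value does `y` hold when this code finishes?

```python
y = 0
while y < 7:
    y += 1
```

Let's trace through this code step by step.

Initialize: y = 0
Entering loop: while y < 7:

After execution: y = 7
7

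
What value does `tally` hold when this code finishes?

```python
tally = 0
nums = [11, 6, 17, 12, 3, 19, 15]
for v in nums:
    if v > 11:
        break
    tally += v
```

Let's trace through this code step by step.

Initialize: tally = 0
Initialize: nums = [11, 6, 17, 12, 3, 19, 15]
Entering loop: for v in nums:

After execution: tally = 17
17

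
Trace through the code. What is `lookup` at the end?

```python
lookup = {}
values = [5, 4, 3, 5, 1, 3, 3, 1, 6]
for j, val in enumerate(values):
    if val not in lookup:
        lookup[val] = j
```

Let's trace through this code step by step.

Initialize: lookup = {}
Initialize: values = [5, 4, 3, 5, 1, 3, 3, 1, 6]
Entering loop: for j, val in enumerate(values):

After execution: lookup = {5: 0, 4: 1, 3: 2, 1: 4, 6: 8}
{5: 0, 4: 1, 3: 2, 1: 4, 6: 8}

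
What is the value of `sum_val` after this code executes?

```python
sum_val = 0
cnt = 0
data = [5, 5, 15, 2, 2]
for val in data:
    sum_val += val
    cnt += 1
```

Let's trace through this code step by step.

Initialize: sum_val = 0
Initialize: cnt = 0
Initialize: data = [5, 5, 15, 2, 2]
Entering loop: for val in data:

After execution: sum_val = 29
29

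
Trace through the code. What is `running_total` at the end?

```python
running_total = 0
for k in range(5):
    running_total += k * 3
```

Let's trace through this code step by step.

Initialize: running_total = 0
Entering loop: for k in range(5):

After execution: running_total = 30
30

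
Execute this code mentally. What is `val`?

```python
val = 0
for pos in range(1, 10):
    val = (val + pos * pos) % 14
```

Let's trace through this code step by step.

Initialize: val = 0
Entering loop: for pos in range(1, 10):

After execution: val = 5
5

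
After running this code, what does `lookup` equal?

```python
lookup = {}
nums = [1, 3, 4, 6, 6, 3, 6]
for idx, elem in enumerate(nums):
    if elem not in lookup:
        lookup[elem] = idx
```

Let's trace through this code step by step.

Initialize: lookup = {}
Initialize: nums = [1, 3, 4, 6, 6, 3, 6]
Entering loop: for idx, elem in enumerate(nums):

After execution: lookup = {1: 0, 3: 1, 4: 2, 6: 3}
{1: 0, 3: 1, 4: 2, 6: 3}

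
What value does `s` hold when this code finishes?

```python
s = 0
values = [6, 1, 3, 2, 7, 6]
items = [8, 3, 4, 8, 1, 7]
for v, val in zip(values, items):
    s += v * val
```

Let's trace through this code step by step.

Initialize: s = 0
Initialize: values = [6, 1, 3, 2, 7, 6]
Initialize: items = [8, 3, 4, 8, 1, 7]
Entering loop: for v, val in zip(values, items):

After execution: s = 128
128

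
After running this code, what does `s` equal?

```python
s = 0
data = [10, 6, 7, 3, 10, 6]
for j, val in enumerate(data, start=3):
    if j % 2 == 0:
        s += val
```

Let's trace through this code step by step.

Initialize: s = 0
Initialize: data = [10, 6, 7, 3, 10, 6]
Entering loop: for j, val in enumerate(data, start=3):

After execution: s = 15
15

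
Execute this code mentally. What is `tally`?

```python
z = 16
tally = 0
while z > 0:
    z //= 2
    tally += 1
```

Let's trace through this code step by step.

Initialize: z = 16
Initialize: tally = 0
Entering loop: while z > 0:

After execution: tally = 5
5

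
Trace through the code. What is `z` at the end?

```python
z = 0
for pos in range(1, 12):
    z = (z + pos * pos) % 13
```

Let's trace through this code step by step.

Initialize: z = 0
Entering loop: for pos in range(1, 12):

After execution: z = 12
12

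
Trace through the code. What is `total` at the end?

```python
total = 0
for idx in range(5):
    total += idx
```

Let's trace through this code step by step.

Initialize: total = 0
Entering loop: for idx in range(5):

After execution: total = 10
10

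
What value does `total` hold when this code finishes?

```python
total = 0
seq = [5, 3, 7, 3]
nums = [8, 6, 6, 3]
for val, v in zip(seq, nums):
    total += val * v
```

Let's trace through this code step by step.

Initialize: total = 0
Initialize: seq = [5, 3, 7, 3]
Initialize: nums = [8, 6, 6, 3]
Entering loop: for val, v in zip(seq, nums):

After execution: total = 109
109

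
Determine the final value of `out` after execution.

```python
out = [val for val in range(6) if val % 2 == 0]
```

Let's trace through this code step by step.

Initialize: out = [val for val in range(6) if val % 2 == 0]

After execution: out = [0, 2, 4]
[0, 2, 4]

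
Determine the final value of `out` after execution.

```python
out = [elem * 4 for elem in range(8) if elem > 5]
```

Let's trace through this code step by step.

Initialize: out = [elem * 4 for elem in range(8) if elem > 5]

After execution: out = [24, 28]
[24, 28]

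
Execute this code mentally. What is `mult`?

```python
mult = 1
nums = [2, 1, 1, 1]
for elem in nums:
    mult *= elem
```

Let's trace through this code step by step.

Initialize: mult = 1
Initialize: nums = [2, 1, 1, 1]
Entering loop: for elem in nums:

After execution: mult = 2
2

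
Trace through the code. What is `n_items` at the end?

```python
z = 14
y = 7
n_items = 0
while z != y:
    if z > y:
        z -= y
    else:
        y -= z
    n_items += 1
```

Let's trace through this code step by step.

Initialize: z = 14
Initialize: y = 7
Initialize: n_items = 0
Entering loop: while z != y:

After execution: n_items = 1
1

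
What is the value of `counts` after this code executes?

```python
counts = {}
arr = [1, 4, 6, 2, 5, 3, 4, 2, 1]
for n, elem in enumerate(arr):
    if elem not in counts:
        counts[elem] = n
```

Let's trace through this code step by step.

Initialize: counts = {}
Initialize: arr = [1, 4, 6, 2, 5, 3, 4, 2, 1]
Entering loop: for n, elem in enumerate(arr):

After execution: counts = {1: 0, 4: 1, 6: 2, 2: 3, 5: 4, 3: 5}
{1: 0, 4: 1, 6: 2, 2: 3, 5: 4, 3: 5}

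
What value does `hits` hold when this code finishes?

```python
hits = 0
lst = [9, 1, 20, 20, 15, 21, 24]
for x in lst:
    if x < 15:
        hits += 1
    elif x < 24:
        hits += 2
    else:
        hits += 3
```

Let's trace through this code step by step.

Initialize: hits = 0
Initialize: lst = [9, 1, 20, 20, 15, 21, 24]
Entering loop: for x in lst:

After execution: hits = 13
13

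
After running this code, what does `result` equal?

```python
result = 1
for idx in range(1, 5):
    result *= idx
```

Let's trace through this code step by step.

Initialize: result = 1
Entering loop: for idx in range(1, 5):

After execution: result = 24
24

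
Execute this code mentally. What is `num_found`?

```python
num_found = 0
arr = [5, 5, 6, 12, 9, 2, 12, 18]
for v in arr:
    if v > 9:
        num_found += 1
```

Let's trace through this code step by step.

Initialize: num_found = 0
Initialize: arr = [5, 5, 6, 12, 9, 2, 12, 18]
Entering loop: for v in arr:

After execution: num_found = 3
3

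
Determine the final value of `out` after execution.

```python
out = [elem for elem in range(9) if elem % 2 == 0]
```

Let's trace through this code step by step.

Initialize: out = [elem for elem in range(9) if elem % 2 == 0]

After execution: out = [0, 2, 4, 6, 8]
[0, 2, 4, 6, 8]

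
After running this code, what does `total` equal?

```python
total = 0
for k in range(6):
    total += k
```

Let's trace through this code step by step.

Initialize: total = 0
Entering loop: for k in range(6):

After execution: total = 15
15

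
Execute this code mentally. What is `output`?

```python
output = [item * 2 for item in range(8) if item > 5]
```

Let's trace through this code step by step.

Initialize: output = [item * 2 for item in range(8) if item > 5]

After execution: output = [12, 14]
[12, 14]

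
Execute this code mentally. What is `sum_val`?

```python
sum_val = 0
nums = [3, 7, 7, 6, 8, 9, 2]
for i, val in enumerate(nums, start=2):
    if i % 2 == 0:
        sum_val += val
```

Let's trace through this code step by step.

Initialize: sum_val = 0
Initialize: nums = [3, 7, 7, 6, 8, 9, 2]
Entering loop: for i, val in enumerate(nums, start=2):

After execution: sum_val = 20
20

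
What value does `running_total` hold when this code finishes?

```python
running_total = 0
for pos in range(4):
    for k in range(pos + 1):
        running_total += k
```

Let's trace through this code step by step.

Initialize: running_total = 0
Entering loop: for pos in range(4):

After execution: running_total = 10
10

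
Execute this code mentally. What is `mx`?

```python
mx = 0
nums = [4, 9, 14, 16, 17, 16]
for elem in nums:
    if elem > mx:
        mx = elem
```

Let's trace through this code step by step.

Initialize: mx = 0
Initialize: nums = [4, 9, 14, 16, 17, 16]
Entering loop: for elem in nums:

After execution: mx = 17
17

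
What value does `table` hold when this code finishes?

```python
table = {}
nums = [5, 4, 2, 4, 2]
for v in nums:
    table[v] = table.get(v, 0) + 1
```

Let's trace through this code step by step.

Initialize: table = {}
Initialize: nums = [5, 4, 2, 4, 2]
Entering loop: for v in nums:

After execution: table = {5: 1, 4: 2, 2: 2}
{5: 1, 4: 2, 2: 2}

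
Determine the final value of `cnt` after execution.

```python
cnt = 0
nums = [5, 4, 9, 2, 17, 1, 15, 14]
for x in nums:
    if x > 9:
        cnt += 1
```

Let's trace through this code step by step.

Initialize: cnt = 0
Initialize: nums = [5, 4, 9, 2, 17, 1, 15, 14]
Entering loop: for x in nums:

After execution: cnt = 3
3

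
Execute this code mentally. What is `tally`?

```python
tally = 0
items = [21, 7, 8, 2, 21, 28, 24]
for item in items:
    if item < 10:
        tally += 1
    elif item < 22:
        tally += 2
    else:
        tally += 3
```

Let's trace through this code step by step.

Initialize: tally = 0
Initialize: items = [21, 7, 8, 2, 21, 28, 24]
Entering loop: for item in items:

After execution: tally = 13
13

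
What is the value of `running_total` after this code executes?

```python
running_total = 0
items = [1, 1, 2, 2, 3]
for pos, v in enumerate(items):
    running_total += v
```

Let's trace through this code step by step.

Initialize: running_total = 0
Initialize: items = [1, 1, 2, 2, 3]
Entering loop: for pos, v in enumerate(items):

After execution: running_total = 9
9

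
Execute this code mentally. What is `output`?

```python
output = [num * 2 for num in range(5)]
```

Let's trace through this code step by step.

Initialize: output = [num * 2 for num in range(5)]

After execution: output = [0, 2, 4, 6, 8]
[0, 2, 4, 6, 8]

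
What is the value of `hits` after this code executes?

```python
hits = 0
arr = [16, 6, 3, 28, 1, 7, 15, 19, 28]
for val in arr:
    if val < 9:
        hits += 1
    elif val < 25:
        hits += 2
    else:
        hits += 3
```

Let's trace through this code step by step.

Initialize: hits = 0
Initialize: arr = [16, 6, 3, 28, 1, 7, 15, 19, 28]
Entering loop: for val in arr:

After execution: hits = 16
16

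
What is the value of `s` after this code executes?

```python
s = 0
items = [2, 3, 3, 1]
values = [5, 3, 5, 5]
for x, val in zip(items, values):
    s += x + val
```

Let's trace through this code step by step.

Initialize: s = 0
Initialize: items = [2, 3, 3, 1]
Initialize: values = [5, 3, 5, 5]
Entering loop: for x, val in zip(items, values):

After execution: s = 27
27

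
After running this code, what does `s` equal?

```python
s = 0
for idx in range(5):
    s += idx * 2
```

Let's trace through this code step by step.

Initialize: s = 0
Entering loop: for idx in range(5):

After execution: s = 20
20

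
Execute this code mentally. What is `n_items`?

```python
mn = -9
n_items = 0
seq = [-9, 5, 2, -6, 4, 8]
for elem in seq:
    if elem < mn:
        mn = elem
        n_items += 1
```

Let's trace through this code step by step.

Initialize: mn = -9
Initialize: n_items = 0
Initialize: seq = [-9, 5, 2, -6, 4, 8]
Entering loop: for elem in seq:

After execution: n_items = 0
0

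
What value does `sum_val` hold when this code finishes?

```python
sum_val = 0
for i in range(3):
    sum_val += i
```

Let's trace through this code step by step.

Initialize: sum_val = 0
Entering loop: for i in range(3):

After execution: sum_val = 3
3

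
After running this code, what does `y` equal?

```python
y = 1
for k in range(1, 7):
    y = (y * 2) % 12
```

Let's trace through this code step by step.

Initialize: y = 1
Entering loop: for k in range(1, 7):

After execution: y = 4
4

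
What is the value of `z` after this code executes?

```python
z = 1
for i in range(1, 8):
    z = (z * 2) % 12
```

Let's trace through this code step by step.

Initialize: z = 1
Entering loop: for i in range(1, 8):

After execution: z = 8
8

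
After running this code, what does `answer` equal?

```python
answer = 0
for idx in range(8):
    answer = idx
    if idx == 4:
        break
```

Let's trace through this code step by step.

Initialize: answer = 0
Entering loop: for idx in range(8):

After execution: answer = 4
4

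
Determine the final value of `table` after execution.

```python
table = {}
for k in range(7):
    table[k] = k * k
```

Let's trace through this code step by step.

Initialize: table = {}
Entering loop: for k in range(7):

After execution: table = {0: 0, 1: 1, 2: 4, 3: 9, 4: 16, 5: 25, 6: 36}
{0: 0, 1: 1, 2: 4, 3: 9, 4: 16, 5: 25, 6: 36}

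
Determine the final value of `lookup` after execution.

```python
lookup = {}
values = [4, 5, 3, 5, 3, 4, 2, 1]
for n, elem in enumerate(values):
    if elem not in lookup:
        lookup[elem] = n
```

Let's trace through this code step by step.

Initialize: lookup = {}
Initialize: values = [4, 5, 3, 5, 3, 4, 2, 1]
Entering loop: for n, elem in enumerate(values):

After execution: lookup = {4: 0, 5: 1, 3: 2, 2: 6, 1: 7}
{4: 0, 5: 1, 3: 2, 2: 6, 1: 7}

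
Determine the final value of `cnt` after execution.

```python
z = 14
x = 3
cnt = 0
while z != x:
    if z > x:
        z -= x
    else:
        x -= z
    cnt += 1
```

Let's trace through this code step by step.

Initialize: z = 14
Initialize: x = 3
Initialize: cnt = 0
Entering loop: while z != x:

After execution: cnt = 6
6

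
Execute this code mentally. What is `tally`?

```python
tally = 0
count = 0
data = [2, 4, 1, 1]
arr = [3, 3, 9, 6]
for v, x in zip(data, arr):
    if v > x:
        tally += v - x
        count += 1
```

Let's trace through this code step by step.

Initialize: tally = 0
Initialize: count = 0
Initialize: data = [2, 4, 1, 1]
Initialize: arr = [3, 3, 9, 6]
Entering loop: for v, x in zip(data, arr):

After execution: tally = 1
1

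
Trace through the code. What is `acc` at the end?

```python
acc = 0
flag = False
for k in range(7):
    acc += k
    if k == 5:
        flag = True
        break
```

Let's trace through this code step by step.

Initialize: acc = 0
Initialize: flag = False
Entering loop: for k in range(7):

After execution: acc = 15
15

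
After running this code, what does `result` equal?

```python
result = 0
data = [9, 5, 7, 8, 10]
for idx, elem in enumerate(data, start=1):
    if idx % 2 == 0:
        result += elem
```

Let's trace through this code step by step.

Initialize: result = 0
Initialize: data = [9, 5, 7, 8, 10]
Entering loop: for idx, elem in enumerate(data, start=1):

After execution: result = 13
13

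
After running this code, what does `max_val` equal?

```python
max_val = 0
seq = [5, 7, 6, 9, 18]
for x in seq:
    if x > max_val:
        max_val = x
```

Let's trace through this code step by step.

Initialize: max_val = 0
Initialize: seq = [5, 7, 6, 9, 18]
Entering loop: for x in seq:

After execution: max_val = 18
18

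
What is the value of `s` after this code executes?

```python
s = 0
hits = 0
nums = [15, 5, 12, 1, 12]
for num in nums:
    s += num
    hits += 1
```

Let's trace through this code step by step.

Initialize: s = 0
Initialize: hits = 0
Initialize: nums = [15, 5, 12, 1, 12]
Entering loop: for num in nums:

After execution: s = 45
45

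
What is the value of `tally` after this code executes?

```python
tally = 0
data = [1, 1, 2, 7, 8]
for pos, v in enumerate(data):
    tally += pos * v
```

Let's trace through this code step by step.

Initialize: tally = 0
Initialize: data = [1, 1, 2, 7, 8]
Entering loop: for pos, v in enumerate(data):

After execution: tally = 58
58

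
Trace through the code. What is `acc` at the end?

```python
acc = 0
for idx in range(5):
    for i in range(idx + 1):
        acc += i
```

Let's trace through this code step by step.

Initialize: acc = 0
Entering loop: for idx in range(5):

After execution: acc = 20
20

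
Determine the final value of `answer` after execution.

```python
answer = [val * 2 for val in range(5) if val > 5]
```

Let's trace through this code step by step.

Initialize: answer = [val * 2 for val in range(5) if val > 5]

After execution: answer = []
[]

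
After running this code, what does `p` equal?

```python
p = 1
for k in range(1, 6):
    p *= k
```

Let's trace through this code step by step.

Initialize: p = 1
Entering loop: for k in range(1, 6):

After execution: p = 120
120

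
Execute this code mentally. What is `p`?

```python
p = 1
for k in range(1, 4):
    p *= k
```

Let's trace through this code step by step.

Initialize: p = 1
Entering loop: for k in range(1, 4):

After execution: p = 6
6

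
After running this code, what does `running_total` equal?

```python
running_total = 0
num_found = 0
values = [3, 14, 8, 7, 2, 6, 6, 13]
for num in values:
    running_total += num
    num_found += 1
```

Let's trace through this code step by step.

Initialize: running_total = 0
Initialize: num_found = 0
Initialize: values = [3, 14, 8, 7, 2, 6, 6, 13]
Entering loop: for num in values:

After execution: running_total = 59
59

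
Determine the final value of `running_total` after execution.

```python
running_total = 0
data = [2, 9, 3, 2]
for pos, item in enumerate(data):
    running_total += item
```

Let's trace through this code step by step.

Initialize: running_total = 0
Initialize: data = [2, 9, 3, 2]
Entering loop: for pos, item in enumerate(data):

After execution: running_total = 16
16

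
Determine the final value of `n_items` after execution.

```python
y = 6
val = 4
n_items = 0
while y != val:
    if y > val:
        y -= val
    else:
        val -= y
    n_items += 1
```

Let's trace through this code step by step.

Initialize: y = 6
Initialize: val = 4
Initialize: n_items = 0
Entering loop: while y != val:

After execution: n_items = 2
2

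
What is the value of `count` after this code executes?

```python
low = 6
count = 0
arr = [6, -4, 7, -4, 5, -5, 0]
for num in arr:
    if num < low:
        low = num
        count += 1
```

Let's trace through this code step by step.

Initialize: low = 6
Initialize: count = 0
Initialize: arr = [6, -4, 7, -4, 5, -5, 0]
Entering loop: for num in arr:

After execution: count = 2
2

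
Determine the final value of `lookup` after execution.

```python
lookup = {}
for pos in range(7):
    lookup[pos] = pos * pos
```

Let's trace through this code step by step.

Initialize: lookup = {}
Entering loop: for pos in range(7):

After execution: lookup = {0: 0, 1: 1, 2: 4, 3: 9, 4: 16, 5: 25, 6: 36}
{0: 0, 1: 1, 2: 4, 3: 9, 4: 16, 5: 25, 6: 36}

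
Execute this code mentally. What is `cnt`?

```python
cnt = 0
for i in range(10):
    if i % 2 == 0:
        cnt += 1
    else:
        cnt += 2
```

Let's trace through this code step by step.

Initialize: cnt = 0
Entering loop: for i in range(10):

After execution: cnt = 15
15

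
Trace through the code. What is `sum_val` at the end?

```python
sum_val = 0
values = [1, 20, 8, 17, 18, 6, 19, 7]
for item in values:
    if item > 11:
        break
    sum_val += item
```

Let's trace through this code step by step.

Initialize: sum_val = 0
Initialize: values = [1, 20, 8, 17, 18, 6, 19, 7]
Entering loop: for item in values:

After execution: sum_val = 1
1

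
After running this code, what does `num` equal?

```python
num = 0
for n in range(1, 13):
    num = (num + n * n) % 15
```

Let's trace through this code step by step.

Initialize: num = 0
Entering loop: for n in range(1, 13):

After execution: num = 5
5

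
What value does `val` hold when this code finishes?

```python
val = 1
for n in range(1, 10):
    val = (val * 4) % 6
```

Let's trace through this code step by step.

Initialize: val = 1
Entering loop: for n in range(1, 10):

After execution: val = 4
4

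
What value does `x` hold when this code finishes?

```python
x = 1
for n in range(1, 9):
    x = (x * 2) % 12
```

Let's trace through this code step by step.

Initialize: x = 1
Entering loop: for n in range(1, 9):

After execution: x = 4
4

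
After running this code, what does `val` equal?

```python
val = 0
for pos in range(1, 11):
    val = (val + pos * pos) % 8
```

Let's trace through this code step by step.

Initialize: val = 0
Entering loop: for pos in range(1, 11):

After execution: val = 1
1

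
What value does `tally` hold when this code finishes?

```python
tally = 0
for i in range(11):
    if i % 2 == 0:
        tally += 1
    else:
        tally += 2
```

Let's trace through this code step by step.

Initialize: tally = 0
Entering loop: for i in range(11):

After execution: tally = 16
16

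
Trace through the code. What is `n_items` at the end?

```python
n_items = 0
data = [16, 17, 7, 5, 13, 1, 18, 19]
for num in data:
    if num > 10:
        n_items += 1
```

Let's trace through this code step by step.

Initialize: n_items = 0
Initialize: data = [16, 17, 7, 5, 13, 1, 18, 19]
Entering loop: for num in data:

After execution: n_items = 5
5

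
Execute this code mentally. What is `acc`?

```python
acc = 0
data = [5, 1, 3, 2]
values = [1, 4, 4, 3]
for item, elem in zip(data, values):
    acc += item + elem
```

Let's trace through this code step by step.

Initialize: acc = 0
Initialize: data = [5, 1, 3, 2]
Initialize: values = [1, 4, 4, 3]
Entering loop: for item, elem in zip(data, values):

After execution: acc = 23
23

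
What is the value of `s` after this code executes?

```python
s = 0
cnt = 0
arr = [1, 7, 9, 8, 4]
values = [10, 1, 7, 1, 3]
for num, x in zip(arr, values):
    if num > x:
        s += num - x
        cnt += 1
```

Let's trace through this code step by step.

Initialize: s = 0
Initialize: cnt = 0
Initialize: arr = [1, 7, 9, 8, 4]
Initialize: values = [10, 1, 7, 1, 3]
Entering loop: for num, x in zip(arr, values):

After execution: s = 16
16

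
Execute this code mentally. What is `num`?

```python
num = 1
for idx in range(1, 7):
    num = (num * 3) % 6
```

Let's trace through this code step by step.

Initialize: num = 1
Entering loop: for idx in range(1, 7):

After execution: num = 3
3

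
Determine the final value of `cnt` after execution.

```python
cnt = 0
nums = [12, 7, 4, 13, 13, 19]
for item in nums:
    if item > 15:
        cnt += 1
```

Let's trace through this code step by step.

Initialize: cnt = 0
Initialize: nums = [12, 7, 4, 13, 13, 19]
Entering loop: for item in nums:

After execution: cnt = 1
1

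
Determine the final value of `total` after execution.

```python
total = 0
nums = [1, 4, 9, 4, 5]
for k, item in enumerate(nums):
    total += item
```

Let's trace through this code step by step.

Initialize: total = 0
Initialize: nums = [1, 4, 9, 4, 5]
Entering loop: for k, item in enumerate(nums):

After execution: total = 23
23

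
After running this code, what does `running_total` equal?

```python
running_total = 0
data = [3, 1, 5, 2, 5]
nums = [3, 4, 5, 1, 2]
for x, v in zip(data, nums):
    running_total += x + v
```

Let's trace through this code step by step.

Initialize: running_total = 0
Initialize: data = [3, 1, 5, 2, 5]
Initialize: nums = [3, 4, 5, 1, 2]
Entering loop: for x, v in zip(data, nums):

After execution: running_total = 31
31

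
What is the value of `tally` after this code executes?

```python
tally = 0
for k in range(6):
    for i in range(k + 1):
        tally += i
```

Let's trace through this code step by step.

Initialize: tally = 0
Entering loop: for k in range(6):

After execution: tally = 35
35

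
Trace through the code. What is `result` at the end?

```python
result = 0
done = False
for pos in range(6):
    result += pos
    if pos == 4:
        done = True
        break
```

Let's trace through this code step by step.

Initialize: result = 0
Initialize: done = False
Entering loop: for pos in range(6):

After execution: result = 10
10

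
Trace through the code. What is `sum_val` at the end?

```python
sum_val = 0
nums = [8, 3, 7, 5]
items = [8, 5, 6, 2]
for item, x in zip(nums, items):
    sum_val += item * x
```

Let's trace through this code step by step.

Initialize: sum_val = 0
Initialize: nums = [8, 3, 7, 5]
Initialize: items = [8, 5, 6, 2]
Entering loop: for item, x in zip(nums, items):

After execution: sum_val = 131
131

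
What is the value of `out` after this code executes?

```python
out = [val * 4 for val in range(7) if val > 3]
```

Let's trace through this code step by step.

Initialize: out = [val * 4 for val in range(7) if val > 3]

After execution: out = [16, 20, 24]
[16, 20, 24]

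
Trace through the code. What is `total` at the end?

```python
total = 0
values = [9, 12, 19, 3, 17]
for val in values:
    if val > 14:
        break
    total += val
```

Let's trace through this code step by step.

Initialize: total = 0
Initialize: values = [9, 12, 19, 3, 17]
Entering loop: for val in values:

After execution: total = 21
21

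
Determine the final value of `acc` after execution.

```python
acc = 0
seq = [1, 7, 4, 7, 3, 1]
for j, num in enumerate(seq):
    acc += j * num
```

Let's trace through this code step by step.

Initialize: acc = 0
Initialize: seq = [1, 7, 4, 7, 3, 1]
Entering loop: for j, num in enumerate(seq):

After execution: acc = 53
53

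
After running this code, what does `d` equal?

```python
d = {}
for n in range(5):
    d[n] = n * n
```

Let's trace through this code step by step.

Initialize: d = {}
Entering loop: for n in range(5):

After execution: d = {0: 0, 1: 1, 2: 4, 3: 9, 4: 16}
{0: 0, 1: 1, 2: 4, 3: 9, 4: 16}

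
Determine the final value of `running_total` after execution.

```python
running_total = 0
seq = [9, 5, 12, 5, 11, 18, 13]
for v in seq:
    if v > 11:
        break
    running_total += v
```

Let's trace through this code step by step.

Initialize: running_total = 0
Initialize: seq = [9, 5, 12, 5, 11, 18, 13]
Entering loop: for v in seq:

After execution: running_total = 14
14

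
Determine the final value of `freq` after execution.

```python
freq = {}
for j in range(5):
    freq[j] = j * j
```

Let's trace through this code step by step.

Initialize: freq = {}
Entering loop: for j in range(5):

After execution: freq = {0: 0, 1: 1, 2: 4, 3: 9, 4: 16}
{0: 0, 1: 1, 2: 4, 3: 9, 4: 16}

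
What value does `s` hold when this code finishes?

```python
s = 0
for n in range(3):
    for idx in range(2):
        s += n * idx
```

Let's trace through this code step by step.

Initialize: s = 0
Entering loop: for n in range(3):

After execution: s = 3
3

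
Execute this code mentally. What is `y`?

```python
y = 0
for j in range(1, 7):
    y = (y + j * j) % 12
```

Let's trace through this code step by step.

Initialize: y = 0
Entering loop: for j in range(1, 7):

After execution: y = 7
7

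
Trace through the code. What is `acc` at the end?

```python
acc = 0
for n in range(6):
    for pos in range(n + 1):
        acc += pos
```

Let's trace through this code step by step.

Initialize: acc = 0
Entering loop: for n in range(6):

After execution: acc = 35
35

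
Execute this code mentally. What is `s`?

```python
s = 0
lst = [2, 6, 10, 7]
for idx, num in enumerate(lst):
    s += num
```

Let's trace through this code step by step.

Initialize: s = 0
Initialize: lst = [2, 6, 10, 7]
Entering loop: for idx, num in enumerate(lst):

After execution: s = 25
25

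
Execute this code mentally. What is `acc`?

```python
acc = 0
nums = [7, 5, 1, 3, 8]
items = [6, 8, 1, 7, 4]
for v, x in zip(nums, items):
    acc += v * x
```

Let's trace through this code step by step.

Initialize: acc = 0
Initialize: nums = [7, 5, 1, 3, 8]
Initialize: items = [6, 8, 1, 7, 4]
Entering loop: for v, x in zip(nums, items):

After execution: acc = 136
136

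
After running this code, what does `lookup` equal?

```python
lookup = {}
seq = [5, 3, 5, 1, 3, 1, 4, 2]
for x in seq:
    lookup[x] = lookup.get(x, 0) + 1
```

Let's trace through this code step by step.

Initialize: lookup = {}
Initialize: seq = [5, 3, 5, 1, 3, 1, 4, 2]
Entering loop: for x in seq:

After execution: lookup = {5: 2, 3: 2, 1: 2, 4: 1, 2: 1}
{5: 2, 3: 2, 1: 2, 4: 1, 2: 1}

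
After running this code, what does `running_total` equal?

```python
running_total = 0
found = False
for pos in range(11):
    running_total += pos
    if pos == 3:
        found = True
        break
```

Let's trace through this code step by step.

Initialize: running_total = 0
Initialize: found = False
Entering loop: for pos in range(11):

After execution: running_total = 6
6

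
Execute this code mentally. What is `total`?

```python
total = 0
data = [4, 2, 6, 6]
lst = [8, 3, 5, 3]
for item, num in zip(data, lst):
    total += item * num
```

Let's trace through this code step by step.

Initialize: total = 0
Initialize: data = [4, 2, 6, 6]
Initialize: lst = [8, 3, 5, 3]
Entering loop: for item, num in zip(data, lst):

After execution: total = 86
86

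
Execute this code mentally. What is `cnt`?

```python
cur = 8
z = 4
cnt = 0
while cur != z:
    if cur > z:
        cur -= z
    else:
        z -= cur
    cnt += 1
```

Let's trace through this code step by step.

Initialize: cur = 8
Initialize: z = 4
Initialize: cnt = 0
Entering loop: while cur != z:

After execution: cnt = 1
1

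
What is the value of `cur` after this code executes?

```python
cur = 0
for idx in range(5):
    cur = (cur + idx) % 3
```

Let's trace through this code step by step.

Initialize: cur = 0
Entering loop: for idx in range(5):

After execution: cur = 1
1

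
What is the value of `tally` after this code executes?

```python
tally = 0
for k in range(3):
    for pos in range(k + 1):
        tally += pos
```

Let's trace through this code step by step.

Initialize: tally = 0
Entering loop: for k in range(3):

After execution: tally = 4
4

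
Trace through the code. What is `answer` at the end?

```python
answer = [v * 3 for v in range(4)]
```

Let's trace through this code step by step.

Initialize: answer = [v * 3 for v in range(4)]

After execution: answer = [0, 3, 6, 9]
[0, 3, 6, 9]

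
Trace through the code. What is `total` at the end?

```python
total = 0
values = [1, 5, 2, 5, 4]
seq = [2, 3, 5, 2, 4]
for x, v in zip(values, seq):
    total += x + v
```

Let's trace through this code step by step.

Initialize: total = 0
Initialize: values = [1, 5, 2, 5, 4]
Initialize: seq = [2, 3, 5, 2, 4]
Entering loop: for x, v in zip(values, seq):

After execution: total = 33
33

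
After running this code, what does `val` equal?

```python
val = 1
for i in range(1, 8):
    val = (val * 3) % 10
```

Let's trace through this code step by step.

Initialize: val = 1
Entering loop: for i in range(1, 8):

After execution: val = 7
7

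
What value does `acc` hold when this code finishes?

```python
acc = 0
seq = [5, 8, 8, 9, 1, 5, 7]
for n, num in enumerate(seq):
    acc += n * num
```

Let's trace through this code step by step.

Initialize: acc = 0
Initialize: seq = [5, 8, 8, 9, 1, 5, 7]
Entering loop: for n, num in enumerate(seq):

After execution: acc = 122
122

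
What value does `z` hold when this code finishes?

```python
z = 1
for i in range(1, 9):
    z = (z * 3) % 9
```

Let's trace through this code step by step.

Initialize: z = 1
Entering loop: for i in range(1, 9):

After execution: z = 0
0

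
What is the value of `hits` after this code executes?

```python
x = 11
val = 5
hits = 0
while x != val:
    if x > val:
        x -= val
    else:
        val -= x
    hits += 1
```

Let's trace through this code step by step.

Initialize: x = 11
Initialize: val = 5
Initialize: hits = 0
Entering loop: while x != val:

After execution: hits = 6
6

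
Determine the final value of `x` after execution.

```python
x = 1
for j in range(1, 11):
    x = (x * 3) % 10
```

Let's trace through this code step by step.

Initialize: x = 1
Entering loop: for j in range(1, 11):

After execution: x = 9
9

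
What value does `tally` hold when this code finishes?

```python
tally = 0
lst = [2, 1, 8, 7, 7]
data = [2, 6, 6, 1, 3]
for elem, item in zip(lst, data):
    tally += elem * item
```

Let's trace through this code step by step.

Initialize: tally = 0
Initialize: lst = [2, 1, 8, 7, 7]
Initialize: data = [2, 6, 6, 1, 3]
Entering loop: for elem, item in zip(lst, data):

After execution: tally = 86
86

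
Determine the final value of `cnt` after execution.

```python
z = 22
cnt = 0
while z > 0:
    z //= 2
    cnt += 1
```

Let's trace through this code step by step.

Initialize: z = 22
Initialize: cnt = 0
Entering loop: while z > 0:

After execution: cnt = 5
5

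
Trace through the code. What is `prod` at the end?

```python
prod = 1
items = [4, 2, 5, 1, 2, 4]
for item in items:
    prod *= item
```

Let's trace through this code step by step.

Initialize: prod = 1
Initialize: items = [4, 2, 5, 1, 2, 4]
Entering loop: for item in items:

After execution: prod = 320
320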